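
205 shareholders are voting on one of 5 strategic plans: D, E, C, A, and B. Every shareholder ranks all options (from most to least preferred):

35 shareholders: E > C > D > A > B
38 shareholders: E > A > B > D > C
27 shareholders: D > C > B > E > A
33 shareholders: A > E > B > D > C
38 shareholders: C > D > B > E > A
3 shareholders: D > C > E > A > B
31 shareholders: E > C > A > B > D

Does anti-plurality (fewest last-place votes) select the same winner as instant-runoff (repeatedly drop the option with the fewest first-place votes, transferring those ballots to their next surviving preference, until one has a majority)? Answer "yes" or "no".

Anti-plurality — last-place votes: D 31, E 0, C 71, A 65, B 38. Winner: E.
Instant-runoff — R1 D 30, E 104, C 38, A 33, B 0 (E winner). Winner: E.
The two methods agree.

yes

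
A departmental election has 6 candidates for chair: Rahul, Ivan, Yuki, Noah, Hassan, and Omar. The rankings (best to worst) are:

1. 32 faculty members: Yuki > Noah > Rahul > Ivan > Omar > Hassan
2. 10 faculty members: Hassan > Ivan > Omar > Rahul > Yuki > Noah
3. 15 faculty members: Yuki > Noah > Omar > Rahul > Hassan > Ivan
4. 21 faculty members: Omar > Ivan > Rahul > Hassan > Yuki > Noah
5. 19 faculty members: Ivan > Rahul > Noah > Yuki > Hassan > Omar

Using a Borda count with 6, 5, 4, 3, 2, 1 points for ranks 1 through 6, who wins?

Rahul: 32·4 + 10·3 + 15·3 + 21·4 + 19·5 = 382
Ivan: 32·3 + 10·5 + 15·1 + 21·5 + 19·6 = 380
Yuki: 32·6 + 10·2 + 15·6 + 21·2 + 19·3 = 401
Noah: 32·5 + 10·1 + 15·5 + 21·1 + 19·4 = 342
Hassan: 32·1 + 10·6 + 15·2 + 21·3 + 19·2 = 223
Omar: 32·2 + 10·4 + 15·4 + 21·6 + 19·1 = 309
Yuki has the highest Borda score (401).

Yuki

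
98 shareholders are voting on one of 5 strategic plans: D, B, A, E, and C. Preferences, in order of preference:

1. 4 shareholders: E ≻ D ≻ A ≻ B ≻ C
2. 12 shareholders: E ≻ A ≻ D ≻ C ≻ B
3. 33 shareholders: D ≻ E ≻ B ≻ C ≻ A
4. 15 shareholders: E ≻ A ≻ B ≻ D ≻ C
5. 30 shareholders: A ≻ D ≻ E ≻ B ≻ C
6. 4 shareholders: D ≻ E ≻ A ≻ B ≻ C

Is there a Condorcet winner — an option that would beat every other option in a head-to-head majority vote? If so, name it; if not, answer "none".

none

Checking pairwise contests:
A beats D 57–41.
D beats B 83–15.
E beats A 68–30.
D beats E 67–31.
D beats C 98–0.
Every option loses at least one head-to-head, so there is no Condorcet winner.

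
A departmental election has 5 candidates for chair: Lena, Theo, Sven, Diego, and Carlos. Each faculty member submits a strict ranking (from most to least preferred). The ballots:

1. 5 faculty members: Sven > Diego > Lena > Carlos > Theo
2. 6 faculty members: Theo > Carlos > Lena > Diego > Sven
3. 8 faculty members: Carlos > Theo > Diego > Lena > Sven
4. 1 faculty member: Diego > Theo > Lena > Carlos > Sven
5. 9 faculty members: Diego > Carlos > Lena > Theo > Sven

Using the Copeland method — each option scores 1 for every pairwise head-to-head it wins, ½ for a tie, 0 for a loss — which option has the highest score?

Diego

Lena: beats Sven; loses to Theo, Diego, and Carlos → score 1.
Theo: beats Lena and Sven; loses to Diego and Carlos → score 2.
Sven: loses to Lena, Theo, Diego, and Carlos → score 0.
Diego: beats Lena, Theo, Sven, and Carlos → score 4.
Carlos: beats Lena, Theo, and Sven; loses to Diego → score 3.
Diego has the best pairwise record.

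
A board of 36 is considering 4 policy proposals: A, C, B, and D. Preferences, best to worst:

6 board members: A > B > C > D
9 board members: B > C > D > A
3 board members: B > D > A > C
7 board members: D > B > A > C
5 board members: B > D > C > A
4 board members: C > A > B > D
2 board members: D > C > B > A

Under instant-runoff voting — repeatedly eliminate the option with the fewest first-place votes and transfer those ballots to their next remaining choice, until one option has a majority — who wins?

Round 1: A 6, C 4, B 17, D 9. Eliminate C.
Round 2: A 10, B 17, D 9. Eliminate D.
Round 3: A 10, B 26. B has a majority.

B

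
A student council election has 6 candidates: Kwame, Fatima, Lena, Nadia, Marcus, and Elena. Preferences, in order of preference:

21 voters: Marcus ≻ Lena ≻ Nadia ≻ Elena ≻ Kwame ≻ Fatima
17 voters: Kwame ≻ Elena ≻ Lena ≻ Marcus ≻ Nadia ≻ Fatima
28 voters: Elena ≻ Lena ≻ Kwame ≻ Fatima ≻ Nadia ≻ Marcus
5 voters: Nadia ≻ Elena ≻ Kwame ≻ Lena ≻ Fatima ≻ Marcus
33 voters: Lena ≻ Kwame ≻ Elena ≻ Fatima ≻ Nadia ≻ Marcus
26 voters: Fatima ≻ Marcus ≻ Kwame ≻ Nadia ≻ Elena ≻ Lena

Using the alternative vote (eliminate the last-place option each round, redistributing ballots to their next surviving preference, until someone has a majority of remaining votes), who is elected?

Round 1: Kwame 17, Fatima 26, Lena 33, Nadia 5, Marcus 21, Elena 28. Eliminate Nadia.
Round 2: Kwame 17, Fatima 26, Lena 33, Marcus 21, Elena 33. Eliminate Kwame.
Round 3: Fatima 26, Lena 33, Marcus 21, Elena 50. Eliminate Marcus.
Round 4: Fatima 26, Lena 54, Elena 50. Eliminate Fatima.
Round 5: Lena 54, Elena 76. Elena has a majority.

Elena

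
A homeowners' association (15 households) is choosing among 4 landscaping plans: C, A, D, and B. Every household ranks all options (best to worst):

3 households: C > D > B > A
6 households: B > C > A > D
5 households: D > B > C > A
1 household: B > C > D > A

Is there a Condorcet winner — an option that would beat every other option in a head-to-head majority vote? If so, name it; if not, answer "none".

none

Checking pairwise contests:
B beats C 12–3.
C beats A 15–0.
C beats D 10–5.
D beats B 8–7.
Every option loses at least one head-to-head, so there is no Condorcet winner.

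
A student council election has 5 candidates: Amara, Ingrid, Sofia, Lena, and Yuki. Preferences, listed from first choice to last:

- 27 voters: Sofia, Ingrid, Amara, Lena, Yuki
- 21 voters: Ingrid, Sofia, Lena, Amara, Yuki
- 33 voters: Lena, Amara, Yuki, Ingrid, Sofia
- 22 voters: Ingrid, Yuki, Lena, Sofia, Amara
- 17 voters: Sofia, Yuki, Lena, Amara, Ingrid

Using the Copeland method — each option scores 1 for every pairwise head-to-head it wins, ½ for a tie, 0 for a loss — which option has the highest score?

Amara: beats Yuki; loses to Ingrid, Sofia, and Lena → score 1.
Ingrid: beats Amara, Sofia, Lena, and Yuki → score 4.
Sofia: beats Amara, Lena, and Yuki; loses to Ingrid → score 3.
Lena: beats Amara and Yuki; loses to Ingrid and Sofia → score 2.
Yuki: loses to Amara, Ingrid, Sofia, and Lena → score 0.
Ingrid has the best pairwise record.

Ingrid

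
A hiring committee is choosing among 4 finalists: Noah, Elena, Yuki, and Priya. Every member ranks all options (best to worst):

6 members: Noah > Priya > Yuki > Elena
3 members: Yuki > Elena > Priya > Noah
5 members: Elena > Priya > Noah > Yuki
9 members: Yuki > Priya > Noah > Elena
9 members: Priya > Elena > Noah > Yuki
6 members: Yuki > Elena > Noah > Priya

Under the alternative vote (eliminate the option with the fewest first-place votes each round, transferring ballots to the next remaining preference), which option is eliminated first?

Round 1: Noah 6, Elena 5, Yuki 18, Priya 9. Eliminate Elena.

Elena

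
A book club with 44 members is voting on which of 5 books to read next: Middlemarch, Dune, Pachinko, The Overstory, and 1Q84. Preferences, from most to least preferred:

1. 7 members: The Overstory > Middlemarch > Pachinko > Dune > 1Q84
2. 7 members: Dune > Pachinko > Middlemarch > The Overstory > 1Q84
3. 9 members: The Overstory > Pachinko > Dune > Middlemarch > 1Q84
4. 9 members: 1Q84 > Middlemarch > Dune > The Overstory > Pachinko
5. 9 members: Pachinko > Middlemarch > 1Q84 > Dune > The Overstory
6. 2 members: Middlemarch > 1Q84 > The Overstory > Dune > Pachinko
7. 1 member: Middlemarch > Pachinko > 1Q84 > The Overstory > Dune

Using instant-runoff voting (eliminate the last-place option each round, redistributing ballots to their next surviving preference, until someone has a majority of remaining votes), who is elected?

The Overstory

Round 1: Middlemarch 3, Dune 7, Pachinko 9, The Overstory 16, 1Q84 9. Eliminate Middlemarch.
Round 2: Dune 7, Pachinko 10, The Overstory 16, 1Q84 11. Eliminate Dune.
Round 3: Pachinko 17, The Overstory 16, 1Q84 11. Eliminate 1Q84.
Round 4: Pachinko 17, The Overstory 27. The Overstory has a majority.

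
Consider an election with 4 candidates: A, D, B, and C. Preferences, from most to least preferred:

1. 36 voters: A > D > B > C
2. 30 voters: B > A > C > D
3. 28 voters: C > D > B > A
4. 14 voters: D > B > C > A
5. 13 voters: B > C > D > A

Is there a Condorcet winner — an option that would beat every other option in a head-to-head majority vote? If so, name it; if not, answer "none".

none

Checking pairwise contests:
B beats A 85–36.
A beats D 66–55.
D beats B 78–43.
A beats C 66–55.
Every option loses at least one head-to-head, so there is no Condorcet winner.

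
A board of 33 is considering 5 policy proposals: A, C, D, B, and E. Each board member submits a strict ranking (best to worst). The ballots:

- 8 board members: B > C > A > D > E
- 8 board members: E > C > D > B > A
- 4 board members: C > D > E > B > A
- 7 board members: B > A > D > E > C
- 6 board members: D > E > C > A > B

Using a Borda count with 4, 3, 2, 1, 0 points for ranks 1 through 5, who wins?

C

A: 8·2 + 8·0 + 4·0 + 7·3 + 6·1 = 43
C: 8·3 + 8·3 + 4·4 + 7·0 + 6·2 = 76
D: 8·1 + 8·2 + 4·3 + 7·2 + 6·4 = 74
B: 8·4 + 8·1 + 4·1 + 7·4 + 6·0 = 72
E: 8·0 + 8·4 + 4·2 + 7·1 + 6·3 = 65
C has the highest Borda score (76).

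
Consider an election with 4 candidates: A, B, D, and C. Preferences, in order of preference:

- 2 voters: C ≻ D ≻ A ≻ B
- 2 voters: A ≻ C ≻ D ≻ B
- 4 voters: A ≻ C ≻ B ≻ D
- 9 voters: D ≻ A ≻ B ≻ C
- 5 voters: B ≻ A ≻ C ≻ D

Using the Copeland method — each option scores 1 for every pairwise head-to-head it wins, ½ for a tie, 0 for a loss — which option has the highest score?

A

A: beats B and C; ties D → score 2.5.
B: beats C; loses to A and D → score 1.
D: beats B; ties A; loses to C → score 1.5.
C: beats D; loses to A and B → score 1.
A has the best pairwise record.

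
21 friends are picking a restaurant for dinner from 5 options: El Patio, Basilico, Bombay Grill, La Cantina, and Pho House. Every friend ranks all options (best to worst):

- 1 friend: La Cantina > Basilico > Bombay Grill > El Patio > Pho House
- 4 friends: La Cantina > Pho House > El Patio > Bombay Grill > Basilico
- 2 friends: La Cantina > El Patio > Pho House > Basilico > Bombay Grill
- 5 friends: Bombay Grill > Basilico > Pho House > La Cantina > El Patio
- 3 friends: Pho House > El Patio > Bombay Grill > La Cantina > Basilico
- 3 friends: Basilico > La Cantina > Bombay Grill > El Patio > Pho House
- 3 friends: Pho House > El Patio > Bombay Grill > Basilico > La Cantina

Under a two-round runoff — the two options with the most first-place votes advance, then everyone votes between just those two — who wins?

Round 1 first-place votes: El Patio 0, Basilico 3, Bombay Grill 5, La Cantina 7, Pho House 6.
La Cantina and Pho House advance.
Runoff: La Cantina is preferred to Pho House by 10 voters; Pho House by 11.
Pho House wins the runoff.

Pho House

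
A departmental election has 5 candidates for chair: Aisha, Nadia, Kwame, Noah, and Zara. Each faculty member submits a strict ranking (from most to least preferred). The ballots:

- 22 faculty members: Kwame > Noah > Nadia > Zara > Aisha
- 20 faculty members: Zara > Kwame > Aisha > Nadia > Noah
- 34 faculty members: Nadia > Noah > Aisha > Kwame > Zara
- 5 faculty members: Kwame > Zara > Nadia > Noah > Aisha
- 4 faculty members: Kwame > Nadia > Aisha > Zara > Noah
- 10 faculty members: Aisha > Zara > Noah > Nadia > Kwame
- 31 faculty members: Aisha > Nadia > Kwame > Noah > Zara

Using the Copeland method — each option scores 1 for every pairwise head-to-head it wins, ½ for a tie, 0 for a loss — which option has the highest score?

Aisha: beats Kwame, Noah, and Zara; loses to Nadia → score 3.
Nadia: beats Aisha, Kwame, Noah, and Zara → score 4.
Kwame: beats Noah and Zara; loses to Aisha and Nadia → score 2.
Noah: beats Zara; loses to Aisha, Nadia, and Kwame → score 1.
Zara: loses to Aisha, Nadia, Kwame, and Noah → score 0.
Nadia has the best pairwise record.

Nadia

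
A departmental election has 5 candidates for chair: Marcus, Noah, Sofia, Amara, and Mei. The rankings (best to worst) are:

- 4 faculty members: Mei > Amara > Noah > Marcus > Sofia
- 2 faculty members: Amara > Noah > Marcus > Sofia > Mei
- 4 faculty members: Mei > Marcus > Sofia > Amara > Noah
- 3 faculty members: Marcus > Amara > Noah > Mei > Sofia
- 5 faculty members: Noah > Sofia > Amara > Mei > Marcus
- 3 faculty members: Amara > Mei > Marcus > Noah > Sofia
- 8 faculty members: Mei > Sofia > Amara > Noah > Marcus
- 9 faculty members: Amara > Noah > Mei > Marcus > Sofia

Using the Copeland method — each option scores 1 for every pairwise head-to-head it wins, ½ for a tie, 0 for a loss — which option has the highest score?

Marcus: beats Sofia; loses to Noah, Amara, and Mei → score 1.
Noah: beats Marcus and Sofia; ties Mei; loses to Amara → score 2.5.
Sofia: loses to Marcus, Noah, Amara, and Mei → score 0.
Amara: beats Marcus, Noah, Sofia, and Mei → score 4.
Mei: beats Marcus and Sofia; ties Noah; loses to Amara → score 2.5.
Amara has the best pairwise record.

Amara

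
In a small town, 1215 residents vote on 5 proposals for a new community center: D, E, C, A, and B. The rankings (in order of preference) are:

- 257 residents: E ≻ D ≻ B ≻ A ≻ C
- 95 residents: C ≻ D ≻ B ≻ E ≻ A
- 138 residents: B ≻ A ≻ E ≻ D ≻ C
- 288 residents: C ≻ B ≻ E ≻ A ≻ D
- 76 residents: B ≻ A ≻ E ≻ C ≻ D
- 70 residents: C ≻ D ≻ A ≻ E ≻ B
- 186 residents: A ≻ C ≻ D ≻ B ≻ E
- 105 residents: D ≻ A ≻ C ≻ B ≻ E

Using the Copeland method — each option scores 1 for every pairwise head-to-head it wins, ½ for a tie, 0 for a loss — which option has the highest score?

D: beats B; loses to E, C, and A → score 1.
E: beats D and A; loses to C and B → score 2.
C: beats D, E, and B; loses to A → score 3.
A: beats D and C; loses to E and B → score 2.
B: beats E and A; loses to D and C → score 2.
C has the best pairwise record.

C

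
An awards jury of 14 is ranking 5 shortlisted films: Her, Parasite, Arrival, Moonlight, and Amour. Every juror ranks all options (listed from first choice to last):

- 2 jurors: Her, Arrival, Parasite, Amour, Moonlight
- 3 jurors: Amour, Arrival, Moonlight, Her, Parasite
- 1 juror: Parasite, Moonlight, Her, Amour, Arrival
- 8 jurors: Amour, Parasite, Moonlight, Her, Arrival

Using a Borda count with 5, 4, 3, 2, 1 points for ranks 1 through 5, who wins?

Her: 2·5 + 3·2 + 1·3 + 8·2 = 35
Parasite: 2·3 + 3·1 + 1·5 + 8·4 = 46
Arrival: 2·4 + 3·4 + 1·1 + 8·1 = 29
Moonlight: 2·1 + 3·3 + 1·4 + 8·3 = 39
Amour: 2·2 + 3·5 + 1·2 + 8·5 = 61
Amour has the highest Borda score (61).

Amour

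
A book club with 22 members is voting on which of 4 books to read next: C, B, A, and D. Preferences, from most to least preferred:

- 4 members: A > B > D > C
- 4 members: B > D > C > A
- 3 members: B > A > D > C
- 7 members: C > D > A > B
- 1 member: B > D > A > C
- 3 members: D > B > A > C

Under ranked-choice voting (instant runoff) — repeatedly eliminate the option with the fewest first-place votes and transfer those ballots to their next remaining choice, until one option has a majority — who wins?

Round 1: C 7, B 8, A 4, D 3. Eliminate D.
Round 2: C 7, B 11, A 4. Eliminate A.
Round 3: C 7, B 15. B has a majority.

B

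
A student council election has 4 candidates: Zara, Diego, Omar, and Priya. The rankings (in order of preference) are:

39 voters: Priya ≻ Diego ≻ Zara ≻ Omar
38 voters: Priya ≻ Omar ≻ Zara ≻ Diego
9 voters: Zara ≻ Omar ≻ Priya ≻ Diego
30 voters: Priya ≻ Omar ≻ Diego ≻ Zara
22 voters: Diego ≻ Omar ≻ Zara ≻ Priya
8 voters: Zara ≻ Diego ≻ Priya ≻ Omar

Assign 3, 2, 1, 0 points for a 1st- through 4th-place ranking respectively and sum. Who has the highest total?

Zara: 39·1 + 38·1 + 9·3 + 30·0 + 22·1 + 8·3 = 150
Diego: 39·2 + 38·0 + 9·0 + 30·1 + 22·3 + 8·2 = 190
Omar: 39·0 + 38·2 + 9·2 + 30·2 + 22·2 + 8·0 = 198
Priya: 39·3 + 38·3 + 9·1 + 30·3 + 22·0 + 8·1 = 338
Priya has the highest Borda score (338).

Priya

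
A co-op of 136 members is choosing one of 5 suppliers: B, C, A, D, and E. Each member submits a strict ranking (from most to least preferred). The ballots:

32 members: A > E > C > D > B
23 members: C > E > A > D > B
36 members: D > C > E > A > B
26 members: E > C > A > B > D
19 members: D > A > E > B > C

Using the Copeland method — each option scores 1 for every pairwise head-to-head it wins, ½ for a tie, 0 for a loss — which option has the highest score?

B: loses to C, A, D, and E → score 0.
C: beats B, A, and D; loses to E → score 3.
A: beats B and D; loses to C and E → score 2.
D: beats B; loses to C, A, and E → score 1.
E: beats B, C, A, and D → score 4.
E has the best pairwise record.

E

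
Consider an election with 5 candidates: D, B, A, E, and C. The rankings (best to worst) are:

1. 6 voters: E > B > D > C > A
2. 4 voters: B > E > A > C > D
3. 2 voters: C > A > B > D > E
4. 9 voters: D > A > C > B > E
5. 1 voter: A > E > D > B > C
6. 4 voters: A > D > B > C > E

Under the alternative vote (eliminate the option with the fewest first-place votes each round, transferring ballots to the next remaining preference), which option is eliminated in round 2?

B

Round 1: D 9, B 4, A 5, E 6, C 2. Eliminate C.
Round 2: D 9, B 4, A 7, E 6. Eliminate B.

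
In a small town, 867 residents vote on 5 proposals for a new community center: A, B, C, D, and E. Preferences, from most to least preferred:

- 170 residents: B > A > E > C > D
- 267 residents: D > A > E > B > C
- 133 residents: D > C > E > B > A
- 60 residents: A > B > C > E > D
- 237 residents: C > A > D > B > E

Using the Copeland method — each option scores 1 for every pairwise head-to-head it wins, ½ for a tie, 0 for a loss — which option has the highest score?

A: beats B, C, D, and E → score 4.
B: beats C and E; loses to A and D → score 2.
C: beats D; loses to A, B, and E → score 1.
D: beats B and E; loses to A and C → score 2.
E: beats C; loses to A, B, and D → score 1.
A has the best pairwise record.

A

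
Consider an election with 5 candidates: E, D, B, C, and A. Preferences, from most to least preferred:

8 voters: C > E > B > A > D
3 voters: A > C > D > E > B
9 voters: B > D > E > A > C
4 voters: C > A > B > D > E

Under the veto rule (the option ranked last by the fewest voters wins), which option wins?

A

Last-place votes: E 4, D 8, B 3, C 9, A 0.
A is ranked last by the fewest voters, so A wins.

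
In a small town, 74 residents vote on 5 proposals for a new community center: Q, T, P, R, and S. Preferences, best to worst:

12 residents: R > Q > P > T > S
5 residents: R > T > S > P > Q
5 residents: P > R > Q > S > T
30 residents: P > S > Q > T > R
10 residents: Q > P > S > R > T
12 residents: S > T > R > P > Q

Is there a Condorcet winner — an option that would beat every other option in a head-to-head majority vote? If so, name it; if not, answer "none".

P vs Q: 52–22 for P.
P vs T: 57–17 for P.
P vs R: 45–29 for P.
P vs S: 57–17 for P.
P beats every other option head-to-head.

P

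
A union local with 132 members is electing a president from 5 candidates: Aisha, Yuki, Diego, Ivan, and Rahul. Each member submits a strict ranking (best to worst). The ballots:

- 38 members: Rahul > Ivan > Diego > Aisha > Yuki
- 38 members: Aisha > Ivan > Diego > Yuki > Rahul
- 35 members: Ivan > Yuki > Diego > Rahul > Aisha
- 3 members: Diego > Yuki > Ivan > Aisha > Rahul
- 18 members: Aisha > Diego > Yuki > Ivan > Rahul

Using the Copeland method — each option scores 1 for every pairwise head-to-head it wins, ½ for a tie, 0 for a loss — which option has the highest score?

Aisha: beats Yuki; loses to Diego, Ivan, and Rahul → score 1.
Yuki: beats Rahul; loses to Aisha, Diego, and Ivan → score 1.
Diego: beats Aisha, Yuki, and Rahul; loses to Ivan → score 3.
Ivan: beats Aisha, Yuki, Diego, and Rahul → score 4.
Rahul: beats Aisha; loses to Yuki, Diego, and Ivan → score 1.
Ivan has the best pairwise record.

Ivan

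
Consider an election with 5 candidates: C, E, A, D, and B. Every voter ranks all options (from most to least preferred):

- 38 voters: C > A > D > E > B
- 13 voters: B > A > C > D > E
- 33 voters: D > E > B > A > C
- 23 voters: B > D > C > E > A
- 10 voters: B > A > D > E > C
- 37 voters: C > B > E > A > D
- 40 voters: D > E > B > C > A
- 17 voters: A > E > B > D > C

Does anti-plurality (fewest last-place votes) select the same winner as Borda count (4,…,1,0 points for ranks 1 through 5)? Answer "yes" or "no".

Anti-plurality — last-place votes: C 60, E 13, A 63, D 37, B 38. Winner: E.
Borda — scores: C 412, E 415, A 321, D 487, B 475. Winner: D.
The two methods disagree.

no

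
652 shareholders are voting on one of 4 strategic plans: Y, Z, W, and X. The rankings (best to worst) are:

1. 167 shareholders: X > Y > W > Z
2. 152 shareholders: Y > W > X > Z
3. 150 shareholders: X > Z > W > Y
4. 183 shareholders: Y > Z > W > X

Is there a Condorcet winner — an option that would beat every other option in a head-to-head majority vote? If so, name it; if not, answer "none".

Y vs Z: 502–150 for Y.
Y vs W: 502–150 for Y.
Y vs X: 335–317 for Y.
Y beats every other option head-to-head.

Y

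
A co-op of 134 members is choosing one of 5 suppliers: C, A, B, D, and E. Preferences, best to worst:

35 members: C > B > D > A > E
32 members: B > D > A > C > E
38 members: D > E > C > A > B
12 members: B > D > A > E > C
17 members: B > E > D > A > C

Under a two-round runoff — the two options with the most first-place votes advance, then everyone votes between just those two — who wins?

Round 1 first-place votes: C 35, A 0, B 61, D 38, E 0.
B and D advance.
Runoff: B is preferred to D by 96 voters; D by 38.
B wins the runoff.

B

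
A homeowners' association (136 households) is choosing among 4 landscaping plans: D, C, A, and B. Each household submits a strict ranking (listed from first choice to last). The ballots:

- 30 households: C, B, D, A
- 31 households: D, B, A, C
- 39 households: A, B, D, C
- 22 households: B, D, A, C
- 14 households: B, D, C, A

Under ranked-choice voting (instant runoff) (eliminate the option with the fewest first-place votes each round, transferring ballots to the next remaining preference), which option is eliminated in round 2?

D

Round 1: D 31, C 30, A 39, B 36. Eliminate C.
Round 2: D 31, A 39, B 66. Eliminate D.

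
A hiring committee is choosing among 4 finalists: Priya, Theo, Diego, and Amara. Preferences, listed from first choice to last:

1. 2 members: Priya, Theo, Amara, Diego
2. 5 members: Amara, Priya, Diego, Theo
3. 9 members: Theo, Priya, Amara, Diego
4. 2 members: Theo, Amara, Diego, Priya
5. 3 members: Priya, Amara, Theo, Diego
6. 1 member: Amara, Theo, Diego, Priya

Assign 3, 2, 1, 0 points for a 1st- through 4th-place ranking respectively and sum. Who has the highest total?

Priya: 2·3 + 5·2 + 9·2 + 2·0 + 3·3 + 1·0 = 43
Theo: 2·2 + 5·0 + 9·3 + 2·3 + 3·1 + 1·2 = 42
Diego: 2·0 + 5·1 + 9·0 + 2·1 + 3·0 + 1·1 = 8
Amara: 2·1 + 5·3 + 9·1 + 2·2 + 3·2 + 1·3 = 39
Priya has the highest Borda score (43).

Priya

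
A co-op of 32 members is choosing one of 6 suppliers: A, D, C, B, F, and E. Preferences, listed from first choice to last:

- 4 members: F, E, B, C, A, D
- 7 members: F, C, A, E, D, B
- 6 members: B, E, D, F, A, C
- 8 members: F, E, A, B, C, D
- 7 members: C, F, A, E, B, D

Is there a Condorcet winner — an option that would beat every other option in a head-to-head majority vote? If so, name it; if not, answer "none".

F

F vs A: 32–0 for F.
F vs D: 26–6 for F.
F vs C: 25–7 for F.
F vs B: 26–6 for F.
F vs E: 26–6 for F.
F beats every other option head-to-head.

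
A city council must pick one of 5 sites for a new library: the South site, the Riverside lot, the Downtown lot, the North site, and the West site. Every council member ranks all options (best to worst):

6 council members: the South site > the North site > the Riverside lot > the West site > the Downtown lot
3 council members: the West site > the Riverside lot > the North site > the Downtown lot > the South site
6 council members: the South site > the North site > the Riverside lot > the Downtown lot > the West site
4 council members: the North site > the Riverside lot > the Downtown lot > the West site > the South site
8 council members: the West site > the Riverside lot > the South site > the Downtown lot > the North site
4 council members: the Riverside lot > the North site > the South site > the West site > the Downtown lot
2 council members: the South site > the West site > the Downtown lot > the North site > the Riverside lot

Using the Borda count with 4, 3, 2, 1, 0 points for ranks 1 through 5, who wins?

the Riverside lot

the South site: 6·4 + 3·0 + 6·4 + 4·0 + 8·2 + 4·2 + 2·4 = 80
the Riverside lot: 6·2 + 3·3 + 6·2 + 4·3 + 8·3 + 4·4 + 2·0 = 85
the Downtown lot: 6·0 + 3·1 + 6·1 + 4·2 + 8·1 + 4·0 + 2·2 = 29
the North site: 6·3 + 3·2 + 6·3 + 4·4 + 8·0 + 4·3 + 2·1 = 72
the West site: 6·1 + 3·4 + 6·0 + 4·1 + 8·4 + 4·1 + 2·3 = 64
the Riverside lot has the highest Borda score (85).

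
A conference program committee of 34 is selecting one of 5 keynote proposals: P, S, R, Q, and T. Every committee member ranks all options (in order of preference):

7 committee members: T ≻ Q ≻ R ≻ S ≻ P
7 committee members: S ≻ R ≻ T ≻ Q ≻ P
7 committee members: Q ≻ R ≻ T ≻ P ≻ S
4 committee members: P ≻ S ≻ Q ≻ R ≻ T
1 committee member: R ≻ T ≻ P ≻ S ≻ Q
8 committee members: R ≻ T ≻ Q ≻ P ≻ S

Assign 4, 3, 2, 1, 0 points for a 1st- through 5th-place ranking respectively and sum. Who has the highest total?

R

P: 7·0 + 7·0 + 7·1 + 4·4 + 1·2 + 8·1 = 33
S: 7·1 + 7·4 + 7·0 + 4·3 + 1·1 + 8·0 = 48
R: 7·2 + 7·3 + 7·3 + 4·1 + 1·4 + 8·4 = 96
Q: 7·3 + 7·1 + 7·4 + 4·2 + 1·0 + 8·2 = 80
T: 7·4 + 7·2 + 7·2 + 4·0 + 1·3 + 8·3 = 83
R has the highest Borda score (96).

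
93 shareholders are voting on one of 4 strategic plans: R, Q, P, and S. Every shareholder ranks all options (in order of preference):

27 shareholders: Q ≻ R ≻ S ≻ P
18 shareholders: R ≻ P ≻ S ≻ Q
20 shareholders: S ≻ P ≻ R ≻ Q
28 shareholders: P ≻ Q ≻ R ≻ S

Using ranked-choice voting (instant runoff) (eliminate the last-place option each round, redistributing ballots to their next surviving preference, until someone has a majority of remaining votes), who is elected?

P

Round 1: R 18, Q 27, P 28, S 20. Eliminate R.
Round 2: Q 27, P 46, S 20. Eliminate S.
Round 3: Q 27, P 66. P has a majority.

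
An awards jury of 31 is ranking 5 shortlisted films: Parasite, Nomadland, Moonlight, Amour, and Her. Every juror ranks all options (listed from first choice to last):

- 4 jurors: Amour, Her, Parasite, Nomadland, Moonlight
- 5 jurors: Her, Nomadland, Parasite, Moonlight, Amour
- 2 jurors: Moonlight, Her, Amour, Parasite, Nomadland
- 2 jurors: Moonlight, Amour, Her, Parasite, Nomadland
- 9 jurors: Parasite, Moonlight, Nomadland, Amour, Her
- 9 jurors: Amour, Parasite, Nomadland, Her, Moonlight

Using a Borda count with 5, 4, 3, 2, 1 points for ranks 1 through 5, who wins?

Parasite

Parasite: 4·3 + 5·3 + 2·2 + 2·2 + 9·5 + 9·4 = 116
Nomadland: 4·2 + 5·4 + 2·1 + 2·1 + 9·3 + 9·3 = 86
Moonlight: 4·1 + 5·2 + 2·5 + 2·5 + 9·4 + 9·1 = 79
Amour: 4·5 + 5·1 + 2·3 + 2·4 + 9·2 + 9·5 = 102
Her: 4·4 + 5·5 + 2·4 + 2·3 + 9·1 + 9·2 = 82
Parasite has the highest Borda score (116).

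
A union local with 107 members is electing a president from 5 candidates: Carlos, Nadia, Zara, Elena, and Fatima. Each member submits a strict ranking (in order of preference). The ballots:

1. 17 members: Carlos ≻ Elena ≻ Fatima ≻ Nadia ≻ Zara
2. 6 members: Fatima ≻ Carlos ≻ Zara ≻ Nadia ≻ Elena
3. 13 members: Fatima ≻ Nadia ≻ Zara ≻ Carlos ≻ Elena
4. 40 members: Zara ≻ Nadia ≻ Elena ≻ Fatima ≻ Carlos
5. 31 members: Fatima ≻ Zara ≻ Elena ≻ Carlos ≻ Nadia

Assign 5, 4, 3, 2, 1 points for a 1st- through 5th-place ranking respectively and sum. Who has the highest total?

Zara

Carlos: 17·5 + 6·4 + 13·2 + 40·1 + 31·2 = 237
Nadia: 17·2 + 6·2 + 13·4 + 40·4 + 31·1 = 289
Zara: 17·1 + 6·3 + 13·3 + 40·5 + 31·4 = 398
Elena: 17·4 + 6·1 + 13·1 + 40·3 + 31·3 = 300
Fatima: 17·3 + 6·5 + 13·5 + 40·2 + 31·5 = 381
Zara has the highest Borda score (398).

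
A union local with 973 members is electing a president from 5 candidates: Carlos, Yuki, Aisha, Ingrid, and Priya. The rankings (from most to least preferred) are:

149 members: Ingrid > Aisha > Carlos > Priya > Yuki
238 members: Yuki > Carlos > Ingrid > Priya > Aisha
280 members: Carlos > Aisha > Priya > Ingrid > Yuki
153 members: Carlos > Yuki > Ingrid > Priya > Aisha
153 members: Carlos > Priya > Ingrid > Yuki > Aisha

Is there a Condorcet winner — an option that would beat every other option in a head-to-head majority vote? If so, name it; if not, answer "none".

Carlos vs Yuki: 735–238 for Carlos.
Carlos vs Aisha: 824–149 for Carlos.
Carlos vs Ingrid: 824–149 for Carlos.
Carlos vs Priya: 973–0 for Carlos.
Carlos beats every other option head-to-head.

Carlos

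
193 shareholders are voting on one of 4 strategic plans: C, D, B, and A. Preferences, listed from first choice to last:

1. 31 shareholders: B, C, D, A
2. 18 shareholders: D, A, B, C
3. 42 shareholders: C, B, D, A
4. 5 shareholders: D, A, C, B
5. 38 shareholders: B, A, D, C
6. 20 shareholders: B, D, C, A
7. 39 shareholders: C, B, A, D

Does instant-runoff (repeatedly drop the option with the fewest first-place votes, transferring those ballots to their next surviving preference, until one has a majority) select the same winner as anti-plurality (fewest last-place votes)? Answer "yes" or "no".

yes

Instant-runoff — R1 C 81, D 23, B 89, A 0 (A out); R2 C 81, D 23, B 89 (D out); R3 C 86, B 107 (B winner). Winner: B.
Anti-plurality — last-place votes: C 56, D 39, B 5, A 93. Winner: B.
The two methods agree.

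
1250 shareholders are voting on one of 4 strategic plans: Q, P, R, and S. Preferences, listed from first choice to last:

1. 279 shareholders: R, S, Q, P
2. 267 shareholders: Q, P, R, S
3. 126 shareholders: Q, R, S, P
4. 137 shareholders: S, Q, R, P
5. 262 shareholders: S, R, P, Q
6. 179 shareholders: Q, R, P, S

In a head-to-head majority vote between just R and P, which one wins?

Voters preferring R to P: 983; preferring P to R: 267.
R wins the head-to-head.

R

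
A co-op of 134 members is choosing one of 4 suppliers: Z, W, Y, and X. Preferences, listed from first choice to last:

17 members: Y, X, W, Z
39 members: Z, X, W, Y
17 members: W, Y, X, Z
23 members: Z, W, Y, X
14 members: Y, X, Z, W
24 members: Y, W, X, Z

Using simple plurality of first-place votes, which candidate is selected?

First-place votes: Z 62, W 17, Y 55, X 0.
Z has the most first-place votes.

Z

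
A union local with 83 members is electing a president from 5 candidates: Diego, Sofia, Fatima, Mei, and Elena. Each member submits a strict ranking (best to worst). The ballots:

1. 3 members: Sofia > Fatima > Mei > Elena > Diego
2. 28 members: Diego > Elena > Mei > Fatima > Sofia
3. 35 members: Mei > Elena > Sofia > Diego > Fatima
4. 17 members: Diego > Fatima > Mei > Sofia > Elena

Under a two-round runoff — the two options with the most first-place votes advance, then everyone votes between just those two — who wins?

Round 1 first-place votes: Diego 45, Sofia 3, Fatima 0, Mei 35, Elena 0.
Diego and Mei advance.
Runoff: Diego is preferred to Mei by 45 voters; Mei by 38.
Diego wins the runoff.

Diego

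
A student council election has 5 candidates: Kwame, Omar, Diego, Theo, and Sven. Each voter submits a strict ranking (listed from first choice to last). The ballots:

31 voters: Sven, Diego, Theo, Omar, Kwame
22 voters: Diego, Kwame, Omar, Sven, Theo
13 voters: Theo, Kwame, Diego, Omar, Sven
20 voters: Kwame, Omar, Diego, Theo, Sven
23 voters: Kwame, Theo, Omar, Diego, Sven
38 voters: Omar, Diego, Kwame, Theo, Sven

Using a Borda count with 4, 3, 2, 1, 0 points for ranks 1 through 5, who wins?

Kwame: 31·0 + 22·3 + 13·3 + 20·4 + 23·4 + 38·2 = 353
Omar: 31·1 + 22·2 + 13·1 + 20·3 + 23·2 + 38·4 = 346
Diego: 31·3 + 22·4 + 13·2 + 20·2 + 23·1 + 38·3 = 384
Theo: 31·2 + 22·0 + 13·4 + 20·1 + 23·3 + 38·1 = 241
Sven: 31·4 + 22·1 + 13·0 + 20·0 + 23·0 + 38·0 = 146
Diego has the highest Borda score (384).

Diego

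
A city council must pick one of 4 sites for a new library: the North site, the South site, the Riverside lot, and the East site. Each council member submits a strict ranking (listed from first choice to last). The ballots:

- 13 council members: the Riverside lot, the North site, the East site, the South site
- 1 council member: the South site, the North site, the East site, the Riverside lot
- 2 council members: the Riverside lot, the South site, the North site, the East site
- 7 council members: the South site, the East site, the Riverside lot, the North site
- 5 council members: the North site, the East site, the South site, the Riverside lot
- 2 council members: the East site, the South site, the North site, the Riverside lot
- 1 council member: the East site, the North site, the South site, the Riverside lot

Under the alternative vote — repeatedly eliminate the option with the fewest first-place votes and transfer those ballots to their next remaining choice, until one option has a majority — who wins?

Round 1: the North site 5, the South site 8, the Riverside lot 15, the East site 3. Eliminate the East site.
Round 2: the North site 6, the South site 10, the Riverside lot 15. Eliminate the North site.
Round 3: the South site 16, the Riverside lot 15. The South site has a majority.

the South site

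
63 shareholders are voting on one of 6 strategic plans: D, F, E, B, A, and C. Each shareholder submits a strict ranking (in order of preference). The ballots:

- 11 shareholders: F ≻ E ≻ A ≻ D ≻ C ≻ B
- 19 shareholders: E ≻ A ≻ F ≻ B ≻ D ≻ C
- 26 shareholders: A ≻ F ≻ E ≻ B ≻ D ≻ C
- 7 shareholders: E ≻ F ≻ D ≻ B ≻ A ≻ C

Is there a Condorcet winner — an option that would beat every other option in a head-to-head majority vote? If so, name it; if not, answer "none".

Checking pairwise contests:
F beats D 63–0.
A beats F 45–18.
F beats E 37–26.
F beats B 63–0.
E beats A 37–26.
D beats C 63–0.
Every option loses at least one head-to-head, so there is no Condorcet winner.

none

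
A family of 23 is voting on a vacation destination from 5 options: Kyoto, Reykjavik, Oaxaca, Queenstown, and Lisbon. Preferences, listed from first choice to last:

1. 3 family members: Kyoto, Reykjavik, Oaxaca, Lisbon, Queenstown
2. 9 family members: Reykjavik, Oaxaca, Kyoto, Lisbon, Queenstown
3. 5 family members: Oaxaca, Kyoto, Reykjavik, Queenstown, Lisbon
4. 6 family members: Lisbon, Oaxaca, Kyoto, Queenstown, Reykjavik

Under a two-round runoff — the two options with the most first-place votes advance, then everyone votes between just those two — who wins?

Reykjavik

Round 1 first-place votes: Kyoto 3, Reykjavik 9, Oaxaca 5, Queenstown 0, Lisbon 6.
Reykjavik and Lisbon advance.
Runoff: Reykjavik is preferred to Lisbon by 17 voters; Lisbon by 6.
Reykjavik wins the runoff.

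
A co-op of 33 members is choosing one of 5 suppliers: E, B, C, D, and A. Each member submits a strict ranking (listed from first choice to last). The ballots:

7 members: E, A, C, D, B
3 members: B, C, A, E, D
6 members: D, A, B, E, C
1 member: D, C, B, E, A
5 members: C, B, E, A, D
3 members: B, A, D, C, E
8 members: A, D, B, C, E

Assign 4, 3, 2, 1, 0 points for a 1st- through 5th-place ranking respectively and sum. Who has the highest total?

E: 7·4 + 3·1 + 6·1 + 1·1 + 5·2 + 3·0 + 8·0 = 48
B: 7·0 + 3·4 + 6·2 + 1·2 + 5·3 + 3·4 + 8·2 = 69
C: 7·2 + 3·3 + 6·0 + 1·3 + 5·4 + 3·1 + 8·1 = 57
D: 7·1 + 3·0 + 6·4 + 1·4 + 5·0 + 3·2 + 8·3 = 65
A: 7·3 + 3·2 + 6·3 + 1·0 + 5·1 + 3·3 + 8·4 = 91
A has the highest Borda score (91).

A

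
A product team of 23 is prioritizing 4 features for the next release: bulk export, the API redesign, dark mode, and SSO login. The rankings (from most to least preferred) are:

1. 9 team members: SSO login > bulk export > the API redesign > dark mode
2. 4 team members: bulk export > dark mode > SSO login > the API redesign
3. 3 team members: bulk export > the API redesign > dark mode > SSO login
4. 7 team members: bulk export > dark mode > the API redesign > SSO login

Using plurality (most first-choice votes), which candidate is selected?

bulk export

First-place votes: bulk export 14, the API redesign 0, dark mode 0, SSO login 9.
bulk export has the most first-place votes.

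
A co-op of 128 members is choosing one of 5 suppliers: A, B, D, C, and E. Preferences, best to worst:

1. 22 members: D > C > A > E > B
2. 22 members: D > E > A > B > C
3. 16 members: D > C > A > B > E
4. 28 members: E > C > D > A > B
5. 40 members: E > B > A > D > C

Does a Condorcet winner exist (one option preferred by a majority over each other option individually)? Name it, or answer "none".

E

E vs A: 90–38 for E.
E vs B: 112–16 for E.
E vs D: 68–60 for E.
E vs C: 90–38 for E.
E beats every other option head-to-head.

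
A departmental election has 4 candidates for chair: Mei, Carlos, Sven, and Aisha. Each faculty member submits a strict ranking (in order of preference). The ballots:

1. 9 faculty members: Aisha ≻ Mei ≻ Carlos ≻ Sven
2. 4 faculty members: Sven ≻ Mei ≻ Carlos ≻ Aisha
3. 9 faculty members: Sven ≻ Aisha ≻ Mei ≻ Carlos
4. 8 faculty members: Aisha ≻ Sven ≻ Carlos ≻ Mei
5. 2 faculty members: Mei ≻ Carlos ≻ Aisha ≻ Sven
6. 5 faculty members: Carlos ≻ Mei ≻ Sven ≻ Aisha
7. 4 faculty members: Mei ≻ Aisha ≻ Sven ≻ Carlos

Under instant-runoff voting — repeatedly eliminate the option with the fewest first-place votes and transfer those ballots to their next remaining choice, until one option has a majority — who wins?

Round 1: Mei 6, Carlos 5, Sven 13, Aisha 17. Eliminate Carlos.
Round 2: Mei 11, Sven 13, Aisha 17. Eliminate Mei.
Round 3: Sven 18, Aisha 23. Aisha has a majority.

Aisha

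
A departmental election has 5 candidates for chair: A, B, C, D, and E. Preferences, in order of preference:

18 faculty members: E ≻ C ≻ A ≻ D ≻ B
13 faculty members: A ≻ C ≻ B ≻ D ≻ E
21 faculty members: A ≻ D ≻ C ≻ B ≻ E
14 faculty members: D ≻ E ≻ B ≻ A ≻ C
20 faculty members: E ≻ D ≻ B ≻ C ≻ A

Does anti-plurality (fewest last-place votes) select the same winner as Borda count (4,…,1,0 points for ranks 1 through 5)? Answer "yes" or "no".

yes

Anti-plurality — last-place votes: A 20, B 18, C 14, D 0, E 34. Winner: D.
Borda — scores: A 186, B 115, C 155, D 210, E 194. Winner: D.
The two methods agree.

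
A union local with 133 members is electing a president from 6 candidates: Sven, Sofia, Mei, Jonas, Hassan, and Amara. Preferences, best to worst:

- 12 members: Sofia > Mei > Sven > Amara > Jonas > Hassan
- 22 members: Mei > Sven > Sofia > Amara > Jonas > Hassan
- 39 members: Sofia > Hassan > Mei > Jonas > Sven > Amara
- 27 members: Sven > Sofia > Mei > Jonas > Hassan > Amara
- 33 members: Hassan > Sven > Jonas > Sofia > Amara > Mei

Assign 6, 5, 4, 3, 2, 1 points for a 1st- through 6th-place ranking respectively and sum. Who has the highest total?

Sofia

Sven: 12·4 + 22·5 + 39·2 + 27·6 + 33·5 = 563
Sofia: 12·6 + 22·4 + 39·6 + 27·5 + 33·3 = 628
Mei: 12·5 + 22·6 + 39·4 + 27·4 + 33·1 = 489
Jonas: 12·2 + 22·2 + 39·3 + 27·3 + 33·4 = 398
Hassan: 12·1 + 22·1 + 39·5 + 27·2 + 33·6 = 481
Amara: 12·3 + 22·3 + 39·1 + 27·1 + 33·2 = 234
Sofia has the highest Borda score (628).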